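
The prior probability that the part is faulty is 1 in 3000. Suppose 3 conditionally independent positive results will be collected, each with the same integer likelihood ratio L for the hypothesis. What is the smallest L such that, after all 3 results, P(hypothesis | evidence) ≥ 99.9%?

Prior odds = (1/3000)/(2999/3000) = 1/2999.
Target odds = 0.999/0.001 = 999.
Need L³ ≥ 999 ÷ (1/2999) = 2996001.
144³ = 2985984 < 2996001 ≤ 3048625 = 145³, so L = 145.

145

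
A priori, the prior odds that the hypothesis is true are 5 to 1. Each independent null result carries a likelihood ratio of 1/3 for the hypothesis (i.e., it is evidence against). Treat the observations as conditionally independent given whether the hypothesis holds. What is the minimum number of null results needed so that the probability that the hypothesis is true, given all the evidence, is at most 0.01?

6

Prior odds = 5.
Likelihood ratio per null result = 1/3.
Target odds: 0.01 ÷ 0.99 = 1/99.
Need 5 × (1/3)ⁿ ≤ 1/99, i.e. (1/3)ⁿ ≤ 1/495.
(1/3)⁵ = 1/243 is still above 1/495 but (1/3)⁶ = 1/729 is at or below it, so n = 6.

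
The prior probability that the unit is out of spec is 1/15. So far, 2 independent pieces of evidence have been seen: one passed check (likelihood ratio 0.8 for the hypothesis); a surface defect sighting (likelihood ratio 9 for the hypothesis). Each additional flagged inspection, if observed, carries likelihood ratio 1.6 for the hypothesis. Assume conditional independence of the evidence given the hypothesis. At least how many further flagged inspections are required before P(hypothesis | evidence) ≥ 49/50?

10

Prior odds = (1/15)/(14/15) = 1/14.
Combined Bayes factor of the evidence already in hand = 0.8 × 9 = 7.2.
Odds after that evidence = (1/14) × 7.2 = 18/35.
Target odds = 0.98/0.02 = 49.
Need 1.6ⁿ ≥ 49 ÷ (18/35) = 1715/18.
1.6⁹ = 134217728/1953125 falls short of 1715/18 but 1.6¹⁰ ≈109.951 reaches it, so n = 10.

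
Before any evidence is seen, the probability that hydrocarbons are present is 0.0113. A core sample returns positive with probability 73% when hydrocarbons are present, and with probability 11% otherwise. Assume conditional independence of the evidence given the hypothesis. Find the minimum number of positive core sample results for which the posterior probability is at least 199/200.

6

Prior odds: 0.0113 ÷ 0.9887 = 113/9887.
Likelihood ratio of a positive result = 0.73/0.11 = 73/11.
Target odds: 0.995 ÷ 0.005 = 199.
Need (113/9887) × (73/11)ⁿ ≥ 199, i.e. (73/11)ⁿ ≥ 1967513/113.
(73/11)⁵ ≈12872.1 falls short of 1967513/113 but (73/11)⁶ ≈85424.2 reaches it, so n = 6.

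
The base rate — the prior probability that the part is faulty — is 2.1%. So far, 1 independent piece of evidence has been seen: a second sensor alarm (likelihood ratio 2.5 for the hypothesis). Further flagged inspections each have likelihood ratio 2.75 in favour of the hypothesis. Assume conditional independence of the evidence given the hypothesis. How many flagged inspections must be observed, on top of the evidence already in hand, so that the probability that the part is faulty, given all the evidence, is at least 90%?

6

Prior odds = 0.021/0.979 = 21/979.
Bayes factor of the evidence already in hand = 2.5.
Odds after that evidence = (21/979) × 2.5 = 105/1958.
Target odds = 0.9/0.1 = 9.
Need 2.75ⁿ ≥ 9 ÷ (105/1958) = 5874/35.
2.75⁵ = 161051/1024 falls short of 5874/35 but 2.75⁶ = 1771561/4096 reaches it, so n = 6.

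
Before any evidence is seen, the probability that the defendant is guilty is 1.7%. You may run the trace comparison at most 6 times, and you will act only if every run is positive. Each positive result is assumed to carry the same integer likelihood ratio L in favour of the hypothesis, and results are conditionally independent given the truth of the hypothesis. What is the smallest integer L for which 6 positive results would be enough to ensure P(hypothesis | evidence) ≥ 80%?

3

Prior odds = 0.017/0.983 = 17/983.
Target odds = 0.8/0.2 = 4.
Need L⁶ ≥ 4 ÷ (17/983) = 3932/17.
2⁶ = 64 < 3932/17 ≤ 729 = 3⁶, so L = 3.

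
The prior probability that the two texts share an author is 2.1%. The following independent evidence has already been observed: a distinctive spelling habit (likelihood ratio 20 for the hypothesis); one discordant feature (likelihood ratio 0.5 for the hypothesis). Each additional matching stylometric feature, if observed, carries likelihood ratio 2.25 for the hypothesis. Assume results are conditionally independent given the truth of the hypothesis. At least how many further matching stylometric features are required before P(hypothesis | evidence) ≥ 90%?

Prior odds = 0.021/0.979 = 21/979.
Combined Bayes factor of the evidence already in hand = 20 × 0.5 = 10.
Odds after that evidence = (21/979) × 10 = 210/979.
Target odds = 0.9/0.1 = 9.
Need 2.25ⁿ ≥ 9 ÷ (210/979) = 2937/70.
2.25⁴ = 25.62890625 falls short of 2937/70 but 2.25⁵ = 59049/1024 reaches it, so n = 5.

5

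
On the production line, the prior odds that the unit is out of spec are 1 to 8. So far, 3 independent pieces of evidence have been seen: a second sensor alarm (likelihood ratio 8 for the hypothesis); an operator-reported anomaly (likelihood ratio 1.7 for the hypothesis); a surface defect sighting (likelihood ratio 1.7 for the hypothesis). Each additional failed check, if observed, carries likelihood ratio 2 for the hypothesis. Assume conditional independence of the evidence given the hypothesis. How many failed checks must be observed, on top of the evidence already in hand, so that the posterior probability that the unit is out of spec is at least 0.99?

6

Prior odds = 0.125.
Combined Bayes factor of the evidence already in hand = 8 × 1.7 × 1.7 = 23.12.
Odds after that evidence = 0.125 × 23.12 = 2.89.
Target odds = 0.99/0.01 = 99.
Need 2ⁿ ≥ 99 ÷ 2.89 = 9900/289.
2⁵ = 32 falls short of 9900/289 but 2⁶ = 64 reaches it, so n = 6.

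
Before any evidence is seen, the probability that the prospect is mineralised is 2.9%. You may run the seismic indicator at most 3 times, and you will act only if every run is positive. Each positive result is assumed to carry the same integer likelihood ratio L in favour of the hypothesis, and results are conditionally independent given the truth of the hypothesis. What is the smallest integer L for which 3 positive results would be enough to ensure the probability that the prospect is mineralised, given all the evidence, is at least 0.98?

Prior odds = 0.029/0.971 = 29/971.
Target odds = 0.98/0.02 = 49.
Need L³ ≥ 49 ÷ (29/971) = 47579/29.
11³ = 1331 < 47579/29 ≤ 1728 = 12³, so L = 12.

12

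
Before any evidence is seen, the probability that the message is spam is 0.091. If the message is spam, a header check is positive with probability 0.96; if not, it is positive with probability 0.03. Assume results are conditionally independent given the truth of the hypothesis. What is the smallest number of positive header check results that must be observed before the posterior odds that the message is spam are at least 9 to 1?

2

Prior odds: 0.091 ÷ 0.909 = 91/909.
Likelihood ratio of a positive = 0.96/0.03 = 32.
Target odds = 9.
Require 32ⁿ ≥ 9 ÷ (91/909) = 8181/91.
32¹ = 32 falls short of 8181/91 but 32² = 1024 reaches it, so n = 2.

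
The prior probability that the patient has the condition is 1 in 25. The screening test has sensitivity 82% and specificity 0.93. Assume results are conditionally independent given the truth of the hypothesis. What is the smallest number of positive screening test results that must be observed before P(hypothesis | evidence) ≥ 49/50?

3

Prior odds: 0.04 ÷ 0.96 = 1/24.
False-positive rate = 1 − 0.93 = 0.07; likelihood ratio of a positive = 0.82/0.07 = 82/7.
Target odds: 0.98 ÷ 0.02 = 49.
Need (1/24) × (82/7)ⁿ ≥ 49, i.e. (82/7)ⁿ ≥ 1176.
(82/7)² = 6724/49 falls short of 1176 but (82/7)³ = 551368/343 reaches it, so n = 3.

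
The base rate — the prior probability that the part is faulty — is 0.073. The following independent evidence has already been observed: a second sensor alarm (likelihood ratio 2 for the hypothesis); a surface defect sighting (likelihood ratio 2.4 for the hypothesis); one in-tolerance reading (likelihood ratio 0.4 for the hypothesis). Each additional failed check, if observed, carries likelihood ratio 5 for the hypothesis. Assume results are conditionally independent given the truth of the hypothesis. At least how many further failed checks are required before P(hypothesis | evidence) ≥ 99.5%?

5

Prior odds = 0.073/0.927 = 73/927.
Combined Bayes factor of the evidence already in hand = 2 × 2.4 × 0.4 = 1.92.
Odds after that evidence = (73/927) × 1.92 = 1168/7725.
Target odds = 0.995/0.005 = 199.
Need 5ⁿ ≥ 199 ÷ (1168/7725) = 1537275/1168.
5⁴ = 625 falls short of 1537275/1168 but 5⁵ = 3125 reaches it, so n = 5.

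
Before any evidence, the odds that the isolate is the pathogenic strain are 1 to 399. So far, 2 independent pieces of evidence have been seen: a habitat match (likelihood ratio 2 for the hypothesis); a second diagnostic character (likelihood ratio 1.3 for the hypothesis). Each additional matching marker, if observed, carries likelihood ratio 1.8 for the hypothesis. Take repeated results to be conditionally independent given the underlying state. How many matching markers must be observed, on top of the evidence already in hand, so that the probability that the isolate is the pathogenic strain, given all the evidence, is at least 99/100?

17

Prior odds = 1/399.
Combined Bayes factor of the evidence already in hand = 2 × 1.3 = 2.6.
Odds after that evidence = (1/399) × 2.6 = 13/1995.
Target odds = 0.99/0.01 = 99.
Need 1.8ⁿ ≥ 99 ÷ (13/1995) = 197505/13.
1.8¹⁶ ≈12144 falls short of 197505/13 but 1.8¹⁷ ≈21859.1 reaches it, so n = 17.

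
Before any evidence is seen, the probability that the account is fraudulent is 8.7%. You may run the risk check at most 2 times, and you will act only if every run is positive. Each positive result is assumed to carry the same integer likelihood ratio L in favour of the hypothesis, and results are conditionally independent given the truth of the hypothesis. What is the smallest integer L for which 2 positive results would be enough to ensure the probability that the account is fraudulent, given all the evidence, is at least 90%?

10

Prior odds = 0.087/0.913 = 87/913.
Target odds = 0.9/0.1 = 9.
Need L² ≥ 9 ÷ (87/913) = 2739/29.
9² = 81 < 2739/29 ≤ 100 = 10², so L = 10.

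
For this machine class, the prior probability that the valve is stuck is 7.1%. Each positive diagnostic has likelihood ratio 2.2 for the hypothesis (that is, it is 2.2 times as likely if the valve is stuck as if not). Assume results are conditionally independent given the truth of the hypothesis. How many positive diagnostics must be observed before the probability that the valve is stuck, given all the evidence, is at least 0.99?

Prior odds = 0.071/0.929 = 71/929.
Likelihood ratio per positive diagnostic = 2.2.
Target odds: 0.99 ÷ 0.01 = 99.
Need (71/929) × 2.2ⁿ ≥ 99, i.e. 2.2ⁿ ≥ 91971/71.
2.2⁹ ≈1207.27 falls short of 91971/71 but 2.2¹⁰ ≈2655.99 reaches it, so n = 10.

10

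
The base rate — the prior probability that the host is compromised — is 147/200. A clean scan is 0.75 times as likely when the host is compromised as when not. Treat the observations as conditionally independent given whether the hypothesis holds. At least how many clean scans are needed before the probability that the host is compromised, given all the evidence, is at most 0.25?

Prior odds = 0.735/0.265 = 147/53.
Likelihood ratio per clean scan = 0.75.
Target posterior odds = 0.25/0.75 = 1/3.
Need (147/53) × 0.75ⁿ ≤ 1/3, i.e. 0.75ⁿ ≤ 53/441.
0.75⁷ = 2187/16384 is still above 53/441 but 0.75⁸ = 6561/65536 is at or below it, so n = 8.

8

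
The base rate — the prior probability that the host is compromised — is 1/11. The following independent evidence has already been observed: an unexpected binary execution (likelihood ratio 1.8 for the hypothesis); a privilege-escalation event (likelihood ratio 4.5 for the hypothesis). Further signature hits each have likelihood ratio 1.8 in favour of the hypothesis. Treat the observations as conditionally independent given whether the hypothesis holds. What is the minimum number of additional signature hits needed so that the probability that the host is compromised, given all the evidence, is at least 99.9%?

Prior odds = (1/11)/(10/11) = 0.1.
Combined Bayes factor of the evidence already in hand = 1.8 × 4.5 = 8.1.
Odds after that evidence = 0.1 × 8.1 = 0.81.
Target odds = 0.999/0.001 = 999.
Need 1.8ⁿ ≥ 999 ÷ 0.81 = 3700/3.
1.8¹² ≈1156.83 falls short of 3700/3 but 1.8¹³ ≈2082.3 reaches it, so n = 13.

13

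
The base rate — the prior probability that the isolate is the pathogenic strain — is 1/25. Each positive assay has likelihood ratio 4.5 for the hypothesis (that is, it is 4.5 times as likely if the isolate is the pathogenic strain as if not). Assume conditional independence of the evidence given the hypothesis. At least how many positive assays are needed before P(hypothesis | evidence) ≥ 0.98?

5

Prior odds = 0.04/0.96 = 1/24.
Likelihood ratio per positive assay = 4.5.
Target posterior odds = 0.98/0.02 = 49.
Need (1/24) × 4.5ⁿ ≥ 49, i.e. 4.5ⁿ ≥ 1176.
4.5⁴ = 410.0625 falls short of 1176 but 4.5⁵ = 1845.28125 reaches it, so n = 5.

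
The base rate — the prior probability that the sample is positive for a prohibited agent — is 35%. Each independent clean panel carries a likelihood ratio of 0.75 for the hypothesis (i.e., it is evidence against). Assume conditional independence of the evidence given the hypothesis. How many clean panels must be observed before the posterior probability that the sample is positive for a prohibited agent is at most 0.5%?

17

Prior odds: 0.35 ÷ 0.65 = 7/13.
Likelihood ratio per clean panel = 0.75.
Target odds: 0.005 ÷ 0.995 = 1/199.
Need (7/13) × 0.75ⁿ ≤ 1/199, i.e. 0.75ⁿ ≤ 13/1393.
0.75¹⁶ ≈0.0100226 is still above 13/1393 but 0.75¹⁷ ≈0.00751695 is at or below it, so n = 17.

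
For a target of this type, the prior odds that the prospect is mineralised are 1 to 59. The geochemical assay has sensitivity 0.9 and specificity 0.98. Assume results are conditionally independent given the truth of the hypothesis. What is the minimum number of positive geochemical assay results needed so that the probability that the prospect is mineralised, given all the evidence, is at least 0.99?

3

Prior odds = 1/59.
False-positive rate = 1 − 0.98 = 0.02; likelihood ratio of a positive = 0.9/0.02 = 45.
Target posterior odds = 0.99/0.01 = 99.
Require 45ⁿ ≥ 99 ÷ (1/59) = 5841.
45² = 2025 falls short of 5841 but 45³ = 91125 reaches it, so n = 3.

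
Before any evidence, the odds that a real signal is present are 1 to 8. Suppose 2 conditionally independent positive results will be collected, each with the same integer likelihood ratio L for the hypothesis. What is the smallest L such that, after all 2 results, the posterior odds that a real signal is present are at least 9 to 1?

9

Prior odds = 0.125.
Target odds = 9.
Need L² ≥ 9 ÷ 0.125 = 72.
8² = 64 < 72 ≤ 81 = 9², so L = 9.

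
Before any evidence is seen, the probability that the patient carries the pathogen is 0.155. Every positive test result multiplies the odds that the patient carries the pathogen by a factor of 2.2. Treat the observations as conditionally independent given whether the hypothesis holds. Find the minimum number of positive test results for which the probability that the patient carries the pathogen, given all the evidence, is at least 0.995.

Prior odds: 0.155 ÷ 0.845 = 31/169.
Likelihood ratio per positive test result = 2.2.
Target posterior odds = 0.995/0.005 = 199.
Require 2.2ⁿ ≥ 199 ÷ (31/169) = 33631/31.
2.2⁸ = 214358881/390625 falls short of 33631/31 but 2.2⁹ ≈1207.27 reaches it, so n = 9.

9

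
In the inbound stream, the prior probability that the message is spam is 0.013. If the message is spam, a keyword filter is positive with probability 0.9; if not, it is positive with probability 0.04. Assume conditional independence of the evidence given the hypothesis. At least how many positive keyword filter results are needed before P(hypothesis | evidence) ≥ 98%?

Prior odds = 0.013/0.987 = 13/987.
Likelihood ratio of a positive = 0.9/0.04 = 22.5.
Target odds: 0.98 ÷ 0.02 = 49.
Require 22.5ⁿ ≥ 49 ÷ (13/987) = 48363/13.
22.5² = 506.25 falls short of 48363/13 but 22.5³ = 11390.625 reaches it, so n = 3.

3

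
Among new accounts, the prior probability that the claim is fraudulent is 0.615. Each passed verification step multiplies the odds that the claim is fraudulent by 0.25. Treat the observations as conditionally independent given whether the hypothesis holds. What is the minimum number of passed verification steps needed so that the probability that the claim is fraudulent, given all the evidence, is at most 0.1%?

Prior odds: 0.615 ÷ 0.385 = 123/77.
Likelihood ratio per passed verification step = 0.25.
Target odds: 0.001 ÷ 0.999 = 1/999.
Need (123/77) × 0.25ⁿ ≤ 1/999, i.e. 0.25ⁿ ≤ 77/122877.
0.25⁵ = 1/1024 is still above 77/122877 but 0.25⁶ = 1/4096 is at or below it, so n = 6.

6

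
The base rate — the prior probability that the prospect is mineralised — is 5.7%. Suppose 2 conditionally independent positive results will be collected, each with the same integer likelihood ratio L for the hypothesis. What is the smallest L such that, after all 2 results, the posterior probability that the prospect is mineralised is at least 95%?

18

Prior odds = 0.057/0.943 = 57/943.
Target odds = 0.95/0.05 = 19.
Need L² ≥ 19 ÷ (57/943) = 943/3.
17² = 289 < 943/3 ≤ 324 = 18², so L = 18.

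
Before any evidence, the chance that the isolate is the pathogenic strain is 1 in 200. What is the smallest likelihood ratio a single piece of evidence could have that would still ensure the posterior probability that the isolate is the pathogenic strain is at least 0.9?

Prior odds = 0.005/0.995 = 1/199.
Target odds = 0.9/0.1 = 9.
Required Bayes factor = 9 ÷ (1/199) = 1791.

1791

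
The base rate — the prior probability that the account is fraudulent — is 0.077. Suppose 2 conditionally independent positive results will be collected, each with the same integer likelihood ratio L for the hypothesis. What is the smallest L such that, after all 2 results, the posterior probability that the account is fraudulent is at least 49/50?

25

Prior odds = 0.077/0.923 = 77/923.
Target odds = 0.98/0.02 = 49.
Need L² ≥ 49 ÷ (77/923) = 6461/11.
24² = 576 < 6461/11 ≤ 625 = 25², so L = 25.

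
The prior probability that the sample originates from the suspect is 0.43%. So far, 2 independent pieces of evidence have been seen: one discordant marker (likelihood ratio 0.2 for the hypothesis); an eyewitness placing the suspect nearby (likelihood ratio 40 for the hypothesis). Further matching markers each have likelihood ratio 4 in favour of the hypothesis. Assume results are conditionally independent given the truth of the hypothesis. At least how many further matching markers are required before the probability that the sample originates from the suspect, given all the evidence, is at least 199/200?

7

Prior odds = 0.0043/0.9957 = 43/9957.
Combined Bayes factor of the evidence already in hand = 0.2 × 40 = 8.
Odds after that evidence = (43/9957) × 8 = 344/9957.
Target odds = 0.995/0.005 = 199.
Need 4ⁿ ≥ 199 ÷ (344/9957) = 1981443/344.
4⁶ = 4096 falls short of 1981443/344 but 4⁷ = 16384 reaches it, so n = 7.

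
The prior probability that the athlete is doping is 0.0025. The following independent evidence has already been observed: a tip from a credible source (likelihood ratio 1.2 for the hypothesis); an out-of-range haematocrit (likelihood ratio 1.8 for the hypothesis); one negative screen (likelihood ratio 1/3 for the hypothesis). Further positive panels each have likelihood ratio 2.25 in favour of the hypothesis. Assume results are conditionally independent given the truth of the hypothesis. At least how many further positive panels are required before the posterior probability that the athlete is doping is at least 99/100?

14

Prior odds = 0.0025/0.9975 = 1/399.
Combined Bayes factor of the evidence already in hand = 1.2 × 1.8 × (1/3) = 0.72.
Odds after that evidence = (1/399) × 0.72 = 6/3325.
Target odds = 0.99/0.01 = 99.
Need 2.25ⁿ ≥ 99 ÷ (6/3325) = 54862.5.
2.25¹³ ≈37876.8 falls short of 54862.5 but 2.25¹⁴ ≈85222.7 reaches it, so n = 14.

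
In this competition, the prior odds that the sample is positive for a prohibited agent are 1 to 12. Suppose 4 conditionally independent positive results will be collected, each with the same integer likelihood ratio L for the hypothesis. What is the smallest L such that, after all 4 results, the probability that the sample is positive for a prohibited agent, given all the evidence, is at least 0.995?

Prior odds = 1/12.
Target odds = 0.995/0.005 = 199.
Need L⁴ ≥ 199 ÷ (1/12) = 2388.
6⁴ = 1296 < 2388 ≤ 2401 = 7⁴, so L = 7.

7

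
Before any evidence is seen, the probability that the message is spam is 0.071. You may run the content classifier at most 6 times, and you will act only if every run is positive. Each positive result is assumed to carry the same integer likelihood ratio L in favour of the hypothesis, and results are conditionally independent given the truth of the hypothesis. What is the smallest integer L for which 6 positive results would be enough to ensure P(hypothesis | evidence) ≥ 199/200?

Prior odds = 0.071/0.929 = 71/929.
Target odds = 0.995/0.005 = 199.
Need L⁶ ≥ 199 ÷ (71/929) = 184871/71.
3⁶ = 729 < 184871/71 ≤ 4096 = 4⁶, so L = 4.

4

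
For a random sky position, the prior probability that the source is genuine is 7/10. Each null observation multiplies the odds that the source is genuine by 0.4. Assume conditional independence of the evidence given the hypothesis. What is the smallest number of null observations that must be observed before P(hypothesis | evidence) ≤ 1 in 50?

6

Prior odds = 0.7/0.3 = 7/3.
Likelihood ratio per null observation = 0.4.
Target posterior odds = 0.02/0.98 = 1/49.
Require 0.4ⁿ ≤ 1/49 ÷ (7/3) = 3/343.
0.4⁵ = 0.01024 is still above 3/343 but 0.4⁶ = 64/15625 is at or below it, so n = 6.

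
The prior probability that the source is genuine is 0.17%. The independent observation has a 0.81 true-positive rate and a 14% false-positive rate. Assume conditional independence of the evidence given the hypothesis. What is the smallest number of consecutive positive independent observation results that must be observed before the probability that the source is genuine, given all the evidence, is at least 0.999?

8

Prior odds = 0.0017/0.9983 = 17/9983.
Likelihood ratio of a positive result = 0.81/0.14 = 81/14.
Target odds: 0.999 ÷ 0.001 = 999.
Need (17/9983) × (81/14)ⁿ ≥ 999, i.e. (81/14)ⁿ ≥ 9973017/17.
(81/14)⁷ ≈217020 falls short of 9973017/17 but (81/14)⁸ ≈1.25561e+06 reaches it, so n = 8.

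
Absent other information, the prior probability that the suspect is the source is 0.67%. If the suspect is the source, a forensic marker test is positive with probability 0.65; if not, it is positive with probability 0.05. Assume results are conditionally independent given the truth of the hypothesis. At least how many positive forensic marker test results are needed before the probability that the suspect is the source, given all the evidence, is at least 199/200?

5

Prior odds: 0.0067 ÷ 0.9933 = 67/9933.
Likelihood ratio of a positive = 0.65/0.05 = 13.
Target odds: 0.995 ÷ 0.005 = 199.
Require 13ⁿ ≥ 199 ÷ (67/9933) = 1976667/67.
13⁴ = 28561 falls short of 1976667/67 but 13⁵ = 371293 reaches it, so n = 5.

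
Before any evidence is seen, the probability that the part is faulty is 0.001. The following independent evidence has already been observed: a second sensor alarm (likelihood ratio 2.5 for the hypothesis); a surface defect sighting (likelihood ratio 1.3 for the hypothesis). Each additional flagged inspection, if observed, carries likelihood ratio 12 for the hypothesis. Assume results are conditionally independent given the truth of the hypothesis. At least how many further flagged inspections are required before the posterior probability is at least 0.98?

4

Prior odds = 0.001/0.999 = 1/999.
Combined Bayes factor of the evidence already in hand = 2.5 × 1.3 = 3.25.
Odds after that evidence = (1/999) × 3.25 = 13/3996.
Target odds = 0.98/0.02 = 49.
Need 12ⁿ ≥ 49 ÷ (13/3996) = 195804/13.
12³ = 1728 falls short of 195804/13 but 12⁴ = 20736 reaches it, so n = 4.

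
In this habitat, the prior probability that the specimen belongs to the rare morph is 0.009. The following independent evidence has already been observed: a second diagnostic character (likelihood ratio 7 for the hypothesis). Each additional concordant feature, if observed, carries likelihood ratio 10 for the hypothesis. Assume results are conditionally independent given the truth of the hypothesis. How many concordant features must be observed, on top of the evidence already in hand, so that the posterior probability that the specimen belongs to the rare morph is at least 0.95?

Prior odds = 0.009/0.991 = 9/991.
Bayes factor of the evidence already in hand = 7.
Odds after that evidence = (9/991) × 7 = 63/991.
Target odds = 0.95/0.05 = 19.
Need 10ⁿ ≥ 19 ÷ (63/991) = 18829/63.
10² = 100 falls short of 18829/63 but 10³ = 1000 reaches it, so n = 3.

3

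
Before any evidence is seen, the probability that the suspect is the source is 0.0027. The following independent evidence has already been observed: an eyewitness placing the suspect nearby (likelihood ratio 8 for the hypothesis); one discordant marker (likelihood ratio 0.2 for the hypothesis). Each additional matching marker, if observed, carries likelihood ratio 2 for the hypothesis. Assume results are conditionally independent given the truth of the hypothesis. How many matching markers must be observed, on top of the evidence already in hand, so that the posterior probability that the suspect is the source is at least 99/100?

15

Prior odds = 0.0027/0.9973 = 27/9973.
Combined Bayes factor of the evidence already in hand = 8 × 0.2 = 1.6.
Odds after that evidence = (27/9973) × 1.6 = 216/49865.
Target odds = 0.99/0.01 = 99.
Need 2ⁿ ≥ 99 ÷ (216/49865) = 548515/24.
2¹⁴ = 16384 falls short of 548515/24 but 2¹⁵ = 32768 reaches it, so n = 15.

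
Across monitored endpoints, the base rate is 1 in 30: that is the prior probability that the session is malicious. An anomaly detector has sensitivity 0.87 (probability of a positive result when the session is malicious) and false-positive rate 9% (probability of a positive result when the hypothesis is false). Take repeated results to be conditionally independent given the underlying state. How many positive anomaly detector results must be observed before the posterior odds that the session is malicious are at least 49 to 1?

Prior odds: (1/30) ÷ (29/30) = 1/29.
Likelihood ratio of a positive result = 0.87/0.09 = 29/3.
Target odds = 49.
Need (1/29) × (29/3)ⁿ ≥ 49, i.e. (29/3)ⁿ ≥ 1421.
(29/3)³ = 24389/27 falls short of 1421 but (29/3)⁴ = 707281/81 reaches it, so n = 4.

4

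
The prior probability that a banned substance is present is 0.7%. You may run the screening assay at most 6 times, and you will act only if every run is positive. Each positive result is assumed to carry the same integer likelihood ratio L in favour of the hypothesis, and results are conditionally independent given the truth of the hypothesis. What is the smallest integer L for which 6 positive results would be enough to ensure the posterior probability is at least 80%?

3

Prior odds = 0.007/0.993 = 7/993.
Target odds = 0.8/0.2 = 4.
Need L⁶ ≥ 4 ÷ (7/993) = 3972/7.
2⁶ = 64 < 3972/7 ≤ 729 = 3⁶, so L = 3.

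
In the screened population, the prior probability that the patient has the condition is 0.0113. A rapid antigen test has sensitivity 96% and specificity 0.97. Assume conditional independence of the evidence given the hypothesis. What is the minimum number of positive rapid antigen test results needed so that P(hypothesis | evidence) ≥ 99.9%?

4

Prior odds = 0.0113/0.9887 = 113/9887.
False-positive rate = 1 − 0.97 = 0.03; likelihood ratio of a positive = 0.96/0.03 = 32.
Target odds: 0.999 ÷ 0.001 = 999.
Need (113/9887) × 32ⁿ ≥ 999, i.e. 32ⁿ ≥ 9877113/113.
32³ = 32768 falls short of 9877113/113 but 32⁴ = 1048576 reaches it, so n = 4.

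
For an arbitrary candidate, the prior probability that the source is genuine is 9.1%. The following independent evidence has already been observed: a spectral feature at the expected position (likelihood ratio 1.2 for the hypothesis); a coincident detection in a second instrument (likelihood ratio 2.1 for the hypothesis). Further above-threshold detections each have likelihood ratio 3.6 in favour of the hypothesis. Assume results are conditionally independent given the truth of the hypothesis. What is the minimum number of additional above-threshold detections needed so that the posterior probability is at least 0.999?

Prior odds = 0.091/0.909 = 91/909.
Combined Bayes factor of the evidence already in hand = 1.2 × 2.1 = 2.52.
Odds after that evidence = (91/909) × 2.52 = 637/2525.
Target odds = 0.999/0.001 = 999.
Need 3.6ⁿ ≥ 999 ÷ (637/2525) = 2522475/637.
3.6⁶ = 34012224/15625 falls short of 2522475/637 but 3.6⁷ = 612220032/78125 reaches it, so n = 7.

7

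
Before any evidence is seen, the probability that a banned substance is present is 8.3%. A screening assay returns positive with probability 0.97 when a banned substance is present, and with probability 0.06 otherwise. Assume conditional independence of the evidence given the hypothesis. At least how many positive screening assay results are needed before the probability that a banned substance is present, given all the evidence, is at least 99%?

3

Prior odds = 0.083/0.917 = 83/917.
Likelihood ratio of a positive result = 0.97/0.06 = 97/6.
Target posterior odds = 0.99/0.01 = 99.
Need (83/917) × (97/6)ⁿ ≥ 99, i.e. (97/6)ⁿ ≥ 90783/83.
(97/6)² = 9409/36 falls short of 90783/83 but (97/6)³ = 912673/216 reaches it, so n = 3.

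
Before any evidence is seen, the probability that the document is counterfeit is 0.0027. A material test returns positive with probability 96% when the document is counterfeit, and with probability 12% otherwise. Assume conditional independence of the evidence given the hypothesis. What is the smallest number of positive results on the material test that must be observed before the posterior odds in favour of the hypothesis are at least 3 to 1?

Prior odds: 0.0027 ÷ 0.9973 = 27/9973.
Likelihood ratio of a positive result = 0.96/0.12 = 8.
Target odds = 3.
Need (27/9973) × 8ⁿ ≥ 3, i.e. 8ⁿ ≥ 9973/9.
8³ = 512 falls short of 9973/9 but 8⁴ = 4096 reaches it, so n = 4.

4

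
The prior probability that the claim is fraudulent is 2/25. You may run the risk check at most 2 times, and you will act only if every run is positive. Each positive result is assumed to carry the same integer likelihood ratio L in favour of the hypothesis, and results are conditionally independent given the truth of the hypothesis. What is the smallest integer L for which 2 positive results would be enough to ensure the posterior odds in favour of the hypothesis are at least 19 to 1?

15

Prior odds = 0.08/0.92 = 2/23.
Target odds = 19.
Need L² ≥ 19 ÷ (2/23) = 218.5.
14² = 196 < 218.5 ≤ 225 = 15², so L = 15.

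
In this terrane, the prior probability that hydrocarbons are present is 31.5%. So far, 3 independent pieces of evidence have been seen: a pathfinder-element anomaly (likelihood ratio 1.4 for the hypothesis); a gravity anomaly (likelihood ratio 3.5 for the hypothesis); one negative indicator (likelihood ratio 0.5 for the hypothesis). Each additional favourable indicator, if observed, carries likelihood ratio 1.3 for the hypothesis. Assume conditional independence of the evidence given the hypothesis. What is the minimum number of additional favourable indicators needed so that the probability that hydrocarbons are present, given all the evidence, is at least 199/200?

Prior odds = 0.315/0.685 = 63/137.
Combined Bayes factor of the evidence already in hand = 1.4 × 3.5 × 0.5 = 2.45.
Odds after that evidence = (63/137) × 2.45 = 3087/2740.
Target odds = 0.995/0.005 = 199.
Need 1.3ⁿ ≥ 199 ÷ (3087/2740) = 545260/3087.
1.3¹⁹ ≈146.192 falls short of 545260/3087 but 1.3²⁰ ≈190.05 reaches it, so n = 20.

20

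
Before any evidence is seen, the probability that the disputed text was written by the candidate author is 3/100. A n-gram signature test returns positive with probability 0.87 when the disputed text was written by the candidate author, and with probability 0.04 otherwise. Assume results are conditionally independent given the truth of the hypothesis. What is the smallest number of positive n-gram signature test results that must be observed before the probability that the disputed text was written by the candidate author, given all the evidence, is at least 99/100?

Prior odds: 0.03 ÷ 0.97 = 3/97.
Likelihood ratio of a positive result = 0.87/0.04 = 21.75.
Target odds: 0.99 ÷ 0.01 = 99.
Need (3/97) × 21.75ⁿ ≥ 99, i.e. 21.75ⁿ ≥ 3201.
21.75² = 473.0625 falls short of 3201 but 21.75³ = 658503/64 reaches it, so n = 3.

3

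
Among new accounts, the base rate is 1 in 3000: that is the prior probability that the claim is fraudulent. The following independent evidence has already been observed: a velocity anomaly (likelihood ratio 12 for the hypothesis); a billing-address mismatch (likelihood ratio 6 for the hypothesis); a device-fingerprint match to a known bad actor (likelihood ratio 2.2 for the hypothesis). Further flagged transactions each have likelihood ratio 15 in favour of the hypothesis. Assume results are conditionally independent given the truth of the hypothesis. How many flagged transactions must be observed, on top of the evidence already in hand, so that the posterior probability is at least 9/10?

Prior odds = (1/3000)/(2999/3000) = 1/2999.
Combined Bayes factor of the evidence already in hand = 12 × 6 × 2.2 = 158.4.
Odds after that evidence = (1/2999) × 158.4 = 792/14995.
Target odds = 0.9/0.1 = 9.
Need 15ⁿ ≥ 9 ÷ (792/14995) = 14995/88.
15¹ = 15 falls short of 14995/88 but 15² = 225 reaches it, so n = 2.

2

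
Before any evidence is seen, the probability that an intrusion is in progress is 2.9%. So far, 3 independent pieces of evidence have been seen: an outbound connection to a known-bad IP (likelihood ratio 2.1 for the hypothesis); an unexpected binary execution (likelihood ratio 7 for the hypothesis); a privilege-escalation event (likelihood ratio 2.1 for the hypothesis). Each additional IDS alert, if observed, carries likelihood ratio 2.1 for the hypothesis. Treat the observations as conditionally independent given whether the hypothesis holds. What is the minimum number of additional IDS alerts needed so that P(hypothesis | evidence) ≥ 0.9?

Prior odds = 0.029/0.971 = 29/971.
Combined Bayes factor of the evidence already in hand = 2.1 × 7 × 2.1 = 30.87.
Odds after that evidence = (29/971) × 30.87 = 89523/97100.
Target odds = 0.9/0.1 = 9.
Need 2.1ⁿ ≥ 9 ÷ (89523/97100) = 97100/9947.
2.1³ = 9.261 falls short of 97100/9947 but 2.1⁴ = 19.4481 reaches it, so n = 4.

4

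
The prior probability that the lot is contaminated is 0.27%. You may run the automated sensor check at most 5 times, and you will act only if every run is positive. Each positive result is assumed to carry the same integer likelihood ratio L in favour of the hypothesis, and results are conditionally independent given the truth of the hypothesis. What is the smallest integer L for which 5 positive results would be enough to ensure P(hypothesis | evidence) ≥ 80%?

5

Prior odds = 0.0027/0.9973 = 27/9973.
Target odds = 0.8/0.2 = 4.
Need L⁵ ≥ 4 ÷ (27/9973) = 39892/27.
4⁵ = 1024 < 39892/27 ≤ 3125 = 5⁵, so L = 5.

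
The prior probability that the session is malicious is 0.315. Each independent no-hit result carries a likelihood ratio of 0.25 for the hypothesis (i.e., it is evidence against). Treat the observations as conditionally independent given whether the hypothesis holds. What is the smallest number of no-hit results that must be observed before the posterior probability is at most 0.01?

3

Prior odds: 0.315 ÷ 0.685 = 63/137.
Likelihood ratio per no-hit result = 0.25.
Target posterior odds = 0.01/0.99 = 1/99.
Require 0.25ⁿ ≤ 1/99 ÷ (63/137) = 137/6237.
0.25² = 0.0625 is still above 137/6237 but 0.25³ = 0.015625 is at or below it, so n = 3.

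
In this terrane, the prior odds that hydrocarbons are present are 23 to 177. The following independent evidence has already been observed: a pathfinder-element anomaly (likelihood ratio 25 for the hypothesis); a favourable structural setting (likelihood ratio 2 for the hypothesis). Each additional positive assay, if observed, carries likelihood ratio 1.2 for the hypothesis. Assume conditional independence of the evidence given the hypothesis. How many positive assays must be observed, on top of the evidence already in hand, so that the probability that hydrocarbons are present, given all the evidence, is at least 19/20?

Prior odds = 23/177.
Combined Bayes factor of the evidence already in hand = 25 × 2 = 50.
Odds after that evidence = (23/177) × 50 = 1150/177.
Target odds = 0.95/0.05 = 19.
Need 1.2ⁿ ≥ 19 ÷ (1150/177) = 3363/1150.
1.2⁵ = 2.48832 falls short of 3363/1150 but 1.2⁶ = 46656/15625 reaches it, so n = 6.

6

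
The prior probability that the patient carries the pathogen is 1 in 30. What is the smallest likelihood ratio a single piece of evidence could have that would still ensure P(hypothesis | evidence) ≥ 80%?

116

Prior odds = (1/30)/(29/30) = 1/29.
Target odds = 0.8/0.2 = 4.
Required Bayes factor = 4 ÷ (1/29) = 116.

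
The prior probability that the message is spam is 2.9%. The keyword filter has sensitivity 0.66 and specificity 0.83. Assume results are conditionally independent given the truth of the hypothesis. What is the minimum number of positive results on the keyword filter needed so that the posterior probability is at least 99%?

Prior odds: 0.029 ÷ 0.971 = 29/971.
False-positive rate = 1 − 0.83 = 0.17; likelihood ratio of a positive = 0.66/0.17 = 66/17.
Target odds: 0.99 ÷ 0.01 = 99.
Need (29/971) × (66/17)ⁿ ≥ 99, i.e. (66/17)ⁿ ≥ 96129/29.
(66/17)⁵ ≈882.013 falls short of 96129/29 but (66/17)⁶ ≈3424.29 reaches it, so n = 6.

6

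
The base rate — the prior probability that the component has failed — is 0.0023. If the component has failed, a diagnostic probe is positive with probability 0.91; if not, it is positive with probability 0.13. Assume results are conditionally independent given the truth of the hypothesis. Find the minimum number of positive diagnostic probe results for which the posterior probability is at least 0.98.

Prior odds = 0.0023/0.9977 = 23/9977.
Likelihood ratio of a positive = 0.91/0.13 = 7.
Target odds: 0.98 ÷ 0.02 = 49.
Require 7ⁿ ≥ 49 ÷ (23/9977) = 488873/23.
7⁵ = 16807 falls short of 488873/23 but 7⁶ = 117649 reaches it, so n = 6.

6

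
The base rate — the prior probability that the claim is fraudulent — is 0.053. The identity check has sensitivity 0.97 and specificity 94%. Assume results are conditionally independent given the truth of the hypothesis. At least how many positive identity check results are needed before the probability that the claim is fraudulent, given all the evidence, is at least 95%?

Prior odds: 0.053 ÷ 0.947 = 53/947.
False-positive rate = 1 − 0.94 = 0.06; likelihood ratio of a positive = 0.97/0.06 = 97/6.
Target posterior odds = 0.95/0.05 = 19.
Need (53/947) × (97/6)ⁿ ≥ 19, i.e. (97/6)ⁿ ≥ 17993/53.
(97/6)² = 9409/36 falls short of 17993/53 but (97/6)³ = 912673/216 reaches it, so n = 3.

3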